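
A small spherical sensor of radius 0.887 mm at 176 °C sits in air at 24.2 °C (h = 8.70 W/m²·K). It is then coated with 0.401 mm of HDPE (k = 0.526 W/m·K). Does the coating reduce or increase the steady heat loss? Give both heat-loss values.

increases: 0.0131 → 0.0273 W

Critical radius for a sphere: r_cr = 2k/h = 0.121 m = 12.1 cm.
Outer radius after coating: r₂ = 8.87×10^-4 + 4.01×10^-4 = 0.001288 m.
Since r₁ < r_cr and r₂ ≤ r_cr, the coating moves toward the maximum at r_cr — heat loss rises.
Bare: R = 1/(4πr₁²h) = 11630 K/W; Q = 151.8/11630 = 0.0131 W.
Coated: R = R_cond + R_conv = 5567 K/W; Q = 151.8/5567 = 0.0273 W.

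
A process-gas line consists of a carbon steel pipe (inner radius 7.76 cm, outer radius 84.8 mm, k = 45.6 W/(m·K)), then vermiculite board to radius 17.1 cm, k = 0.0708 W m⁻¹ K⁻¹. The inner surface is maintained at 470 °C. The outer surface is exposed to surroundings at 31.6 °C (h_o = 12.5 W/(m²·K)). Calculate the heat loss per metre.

Q' = 265 W/m

Treat each layer as a resistance in series:
  R'_carbon steel = ln(0.0848/0.0776)/(2πk) = 0.08873/(2π·45.6) = 3.097×10^-4 m·K/W
  R'_vermiculite board = ln(0.171/0.0848)/(2πk) = 0.7014/(2π·0.0708) = 1.577 m·K/W
  R'_conv,out = 1/(2πr h) = 1/(2π·0.171·12.5) = 0.07446 m·K/W
ΣR = 3.097×10^-4 + 1.577 + 0.07446 = 1.652 m·K/W
Q' = ΔT/ΣR = (470 °C − 31.6 °C)/1.652 = 265 W/m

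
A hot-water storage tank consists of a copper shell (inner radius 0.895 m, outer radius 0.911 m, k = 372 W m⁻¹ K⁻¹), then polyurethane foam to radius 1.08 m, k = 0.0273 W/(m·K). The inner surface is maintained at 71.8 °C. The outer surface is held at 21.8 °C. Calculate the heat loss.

Q = 99.9 W

Resistance network (inner→outer):
  R_copper = (1/0.895 − 1/0.911)/(4πk) = 0.01962/(4π·372) = 4.198×10^-6 K/W
  R_polyurethane foam = (1/0.911 − 1/1.08)/(4πk) = 0.1718/(4π·0.0273) = 0.5007 K/W
ΣR = 4.198×10^-6 + 0.5007 = 0.5007 K/W
Q = ΔT/ΣR = (71.8 °C − 21.8 °C)/0.5007 = 99.9 W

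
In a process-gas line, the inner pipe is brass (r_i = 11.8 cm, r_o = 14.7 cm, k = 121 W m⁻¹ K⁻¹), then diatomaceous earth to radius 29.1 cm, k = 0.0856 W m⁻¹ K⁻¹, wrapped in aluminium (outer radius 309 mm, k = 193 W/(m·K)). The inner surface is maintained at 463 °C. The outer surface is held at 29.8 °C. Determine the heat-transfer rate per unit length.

Q' = 341 W/m

Series thermal resistances, inner to outer:
  R'_brass = ln(0.147/0.118)/(2πk) = 0.2197/(2π·121) = 2.890×10^-4 m·K/W
  R'_diatomaceous earth = ln(0.291/0.147)/(2πk) = 0.6829/(2π·0.0856) = 1.270 m·K/W
  R'_aluminium = ln(0.309/0.291)/(2πk) = 0.06002/(2π·193) = 4.949×10^-5 m·K/W
ΣR = 2.890×10^-4 + 1.270 + 4.949×10^-5 = 1.270 m·K/W
Q' = ΔT/ΣR = (463 °C − 29.8 °C)/1.270 = 341 W/m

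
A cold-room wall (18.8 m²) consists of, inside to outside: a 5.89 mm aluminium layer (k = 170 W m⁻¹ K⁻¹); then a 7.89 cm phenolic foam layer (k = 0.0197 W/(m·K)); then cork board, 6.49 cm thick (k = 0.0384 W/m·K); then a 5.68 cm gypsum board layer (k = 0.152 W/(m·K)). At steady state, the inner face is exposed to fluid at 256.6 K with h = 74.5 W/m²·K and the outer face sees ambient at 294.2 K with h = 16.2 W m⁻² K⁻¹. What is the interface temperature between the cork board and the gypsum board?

Resistance network (inner→outer):
  R_conv,in = 1/(hA) = 1/(74.5·18.8) = 7.140×10^-4 K/W
  R_aluminium = L/(kA) = 0.00589/(170·18.8) = 1.843×10^-6 K/W
  R_phenolic foam = L/(kA) = 0.0789/(0.0197·18.8) = 0.2130 K/W
  R_cork board = L/(kA) = 0.0649/(0.0384·18.8) = 0.08990 K/W
  R_gypsum board = L/(kA) = 0.0568/(0.152·18.8) = 0.01988 K/W
  R_conv,out = 1/(hA) = 1/(16.2·18.8) = 0.003283 K/W
ΣR = 7.140×10^-4 + 1.843×10^-6 + 0.2130 + 0.08990 + 0.01988 + 0.003283 = 0.3268 K/W
Q = ΔT/ΣR = (256.6 K − 294.2 K)/0.3268 = -115.1 W
From the inner boundary to the cork board/gypsum board interface, ΣR_partial = 0.3036 K/W.
T_interface = T_in − Q·ΣR_partial = 256.6 K − (-115.1)(0.3036) = 291.5 K

T = 291.5 K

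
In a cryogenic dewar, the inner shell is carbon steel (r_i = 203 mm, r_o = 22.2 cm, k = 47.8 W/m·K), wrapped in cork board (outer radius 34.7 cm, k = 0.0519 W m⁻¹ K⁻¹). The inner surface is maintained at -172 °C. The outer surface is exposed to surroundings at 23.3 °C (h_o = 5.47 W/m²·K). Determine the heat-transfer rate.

Q = 74.8 W

Treat each layer as a resistance in series:
  R_carbon steel = (1/0.203 − 1/0.222)/(4πk) = 0.4216/(4π·47.8) = 7.019×10^-4 K/W
  R_cork board = (1/0.222 − 1/0.347)/(4πk) = 1.623/(4π·0.0519) = 2.488 K/W
  R_conv,out = 1/(4πr²h) = 1/(4π·0.347²·5.47) = 0.1208 K/W
ΣR = 7.019×10^-4 + 2.488 + 0.1208 = 2.610 K/W
Q = ΔT/ΣR = (-172 °C − 23.3 °C)/2.610 = -74.8 W
(Negative Q ⇒ heat flows inward; heat gain = 74.8 W.)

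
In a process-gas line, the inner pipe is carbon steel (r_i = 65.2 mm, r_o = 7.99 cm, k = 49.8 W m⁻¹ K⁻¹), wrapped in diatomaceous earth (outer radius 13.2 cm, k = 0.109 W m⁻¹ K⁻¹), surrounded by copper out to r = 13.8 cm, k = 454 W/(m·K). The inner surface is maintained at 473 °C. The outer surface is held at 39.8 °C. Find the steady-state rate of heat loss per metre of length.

Q' = 590 W/m

Resistance network (inner→outer):
  R'_carbon steel = ln(0.0799/0.0652)/(2πk) = 0.2033/(2π·49.8) = 6.498×10^-4 m·K/W
  R'_diatomaceous earth = ln(0.132/0.0799)/(2πk) = 0.5020/(2π·0.109) = 0.7330 m·K/W
  R'_copper = ln(0.138/0.132)/(2πk) = 0.04445/(2π·454) = 1.558×10^-5 m·K/W
ΣR = 6.498×10^-4 + 0.7330 + 1.558×10^-5 = 0.7337 m·K/W
Q' = ΔT/ΣR = (473 °C − 39.8 °C)/0.7337 = 590 W/m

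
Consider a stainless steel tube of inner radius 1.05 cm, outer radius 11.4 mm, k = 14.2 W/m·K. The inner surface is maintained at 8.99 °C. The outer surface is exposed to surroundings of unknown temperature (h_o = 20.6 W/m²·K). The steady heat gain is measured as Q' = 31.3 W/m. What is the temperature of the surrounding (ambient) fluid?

T_out = 30.2 °C

Series resistances:
  R'_stainless steel = ln(0.0114/0.0105)/(2πk) = 0.08224/(2π·14.2) = 9.217×10^-4 m·K/W
  R'_conv,out = 1/(2πr h) = 1/(2π·0.0114·20.6) = 0.6777 m·K/W
ΣR = 0.6786 m·K/W
ΔT = Q'·ΣR = 31.3 × 0.6786 = 21.24 K
Heat flows inward, so T_out = T_in + ΔT = 8.99 + 21.24 = 30.2 °C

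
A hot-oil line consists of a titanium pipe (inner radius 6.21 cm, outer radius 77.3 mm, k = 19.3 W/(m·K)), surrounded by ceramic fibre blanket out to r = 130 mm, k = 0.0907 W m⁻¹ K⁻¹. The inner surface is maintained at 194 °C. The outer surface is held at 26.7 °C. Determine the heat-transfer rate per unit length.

Q' = 183 W/m

Treat each layer as a resistance in series:
  R'_titanium = ln(0.0773/0.0621)/(2πk) = 0.2189/(2π·19.3) = 0.001806 m·K/W
  R'_ceramic fibre blanket = ln(0.130/0.0773)/(2πk) = 0.5198/(2π·0.0907) = 0.9122 m·K/W
ΣR = 0.001806 + 0.9122 = 0.9140 m·K/W
Q' = ΔT/ΣR = (194 °C − 26.7 °C)/0.9140 = 183 W/m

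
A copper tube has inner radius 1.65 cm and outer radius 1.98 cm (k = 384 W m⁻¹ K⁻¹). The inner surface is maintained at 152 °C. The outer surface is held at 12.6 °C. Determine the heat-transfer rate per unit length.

Q' = 1840 kW/m

Q' = 2πk·ΔT/ln(r₂/r₁) = 2π × 384 × 139.4 / ln(0.0198/0.0165) = 1.84×10^6 W/m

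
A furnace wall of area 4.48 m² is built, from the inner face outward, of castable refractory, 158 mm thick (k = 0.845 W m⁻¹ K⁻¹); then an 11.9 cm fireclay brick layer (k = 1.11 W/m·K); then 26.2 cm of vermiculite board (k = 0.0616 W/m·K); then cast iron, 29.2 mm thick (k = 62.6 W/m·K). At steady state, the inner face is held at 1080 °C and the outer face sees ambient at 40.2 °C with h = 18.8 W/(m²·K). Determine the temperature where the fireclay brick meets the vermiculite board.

T = 1014 °C

Resistance network (inner→outer):
  R_castable refractory = L/(kA) = 0.158/(0.845·4.48) = 0.04174 K/W
  R_fireclay brick = L/(kA) = 0.119/(1.11·4.48) = 0.02393 K/W
  R_vermiculite board = L/(kA) = 0.262/(0.0616·4.48) = 0.9494 K/W
  R_cast iron = L/(kA) = 0.0292/(62.6·4.48) = 1.041×10^-4 K/W
  R_conv,out = 1/(hA) = 1/(18.8·4.48) = 0.01187 K/W
ΣR = 0.04174 + 0.02393 + 0.9494 + 1.041×10^-4 + 0.01187 = 1.027 K/W
Q = ΔT/ΣR = (1080 °C − 40.2 °C)/1.027 = 1012 W
From the inner boundary to the fireclay brick/vermiculite board interface, ΣR_partial = 0.06567 K/W.
T_interface = T_in − Q·ΣR_partial = 1080 °C − (1012)(0.06567) = 1014 °C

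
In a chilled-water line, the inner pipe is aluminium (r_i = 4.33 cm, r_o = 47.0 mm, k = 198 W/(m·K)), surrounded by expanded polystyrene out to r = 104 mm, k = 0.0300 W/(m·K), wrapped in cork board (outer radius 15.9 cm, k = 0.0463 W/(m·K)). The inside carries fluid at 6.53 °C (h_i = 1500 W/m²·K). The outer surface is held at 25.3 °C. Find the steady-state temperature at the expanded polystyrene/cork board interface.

Resistance network (inner→outer):
  R'_conv,in = 1/(2πr h) = 1/(2π·0.0433·1500) = 0.002450 m·K/W
  R'_aluminium = ln(0.0470/0.0433)/(2πk) = 0.08199/(2π·198) = 6.591×10^-5 m·K/W
  R'_expanded polystyrene = ln(0.104/0.0470)/(2πk) = 0.7942/(2π·0.0300) = 4.214 m·K/W
  R'_cork board = ln(0.159/0.104)/(2πk) = 0.4245/(2π·0.0463) = 1.459 m·K/W
ΣR = 0.002450 + 6.591×10^-5 + 4.214 + 1.459 = 5.676 m·K/W
Q' = ΔT/ΣR = (6.53 °C − 25.3 °C)/5.676 = -3.307 W/m
From the inner boundary to the expanded polystyrene/cork board interface, ΣR_partial = 4.217 m·K/W.
T_interface = T_in − Q'·ΣR_partial = 6.53 °C − (-3.307)(4.217) = 20.5 °C

T = 20.5 °C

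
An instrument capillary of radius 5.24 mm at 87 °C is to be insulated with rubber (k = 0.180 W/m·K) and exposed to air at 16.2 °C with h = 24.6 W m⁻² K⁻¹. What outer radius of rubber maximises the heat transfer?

r_cr = 0.732 cm

For a cylinder, r_cr = k_ins/h = 0.180/24.6 = 0.00732 m = 0.732 cm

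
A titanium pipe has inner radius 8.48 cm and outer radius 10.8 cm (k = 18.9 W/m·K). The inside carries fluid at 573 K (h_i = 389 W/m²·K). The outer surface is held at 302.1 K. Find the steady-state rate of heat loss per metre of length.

Resistance network (inner→outer):
  R'_conv,in = 1/(2πr h) = 1/(2π·0.0848·389) = 0.004825 m·K/W
  R'_titanium = ln(0.108/0.0848)/(2πk) = 0.2418/(2π·18.9) = 0.002036 m·K/W
ΣR = 0.004825 + 0.002036 = 0.006861 m·K/W
Q' = ΔT/ΣR = (573 K − 302.1 K)/0.006861 = 39500 W/m

Q' = 39500 W/m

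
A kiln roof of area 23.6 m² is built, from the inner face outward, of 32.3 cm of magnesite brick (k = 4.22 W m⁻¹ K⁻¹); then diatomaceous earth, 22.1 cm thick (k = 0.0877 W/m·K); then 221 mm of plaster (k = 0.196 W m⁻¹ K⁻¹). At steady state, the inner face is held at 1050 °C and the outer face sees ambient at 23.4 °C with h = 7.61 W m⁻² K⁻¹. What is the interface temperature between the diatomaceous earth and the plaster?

Series thermal resistances, inner to outer:
  R_magnesite brick = L/(kA) = 0.323/(4.22·23.6) = 0.003243 K/W
  R_diatomaceous earth = L/(kA) = 0.221/(0.0877·23.6) = 0.1068 K/W
  R_plaster = L/(kA) = 0.221/(0.196·23.6) = 0.04778 K/W
  R_conv,out = 1/(hA) = 1/(7.61·23.6) = 0.005568 K/W
ΣR = 0.003243 + 0.1068 + 0.04778 + 0.005568 = 0.1634 K/W
Q = ΔT/ΣR = (1050 °C − 23.4 °C)/0.1634 = 6283 W
From the inner boundary to the diatomaceous earth/plaster interface, ΣR_partial = 0.1100 K/W.
T_interface = T_in − Q·ΣR_partial = 1050 °C − (6283)(0.1100) = 359 °C

T = 359 °C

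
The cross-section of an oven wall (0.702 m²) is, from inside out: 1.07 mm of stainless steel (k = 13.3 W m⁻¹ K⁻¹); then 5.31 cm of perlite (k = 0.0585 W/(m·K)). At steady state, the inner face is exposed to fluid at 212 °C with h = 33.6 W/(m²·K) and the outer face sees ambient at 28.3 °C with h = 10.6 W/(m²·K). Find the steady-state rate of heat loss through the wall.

Series thermal resistances, inner to outer:
  R_conv,in = 1/(hA) = 1/(33.6·0.702) = 0.04240 K/W
  R_stainless steel = L/(kA) = 0.00107/(13.3·0.702) = 1.146×10^-4 K/W
  R_perlite = L/(kA) = 0.0531/(0.0585·0.702) = 1.293 K/W
  R_conv,out = 1/(hA) = 1/(10.6·0.702) = 0.1344 K/W
ΣR = 0.04240 + 1.146×10^-4 + 1.293 + 0.1344 = 1.470 K/W
Q = ΔT/ΣR = (212 °C − 28.3 °C)/1.470 = 125 W

Q = 125 W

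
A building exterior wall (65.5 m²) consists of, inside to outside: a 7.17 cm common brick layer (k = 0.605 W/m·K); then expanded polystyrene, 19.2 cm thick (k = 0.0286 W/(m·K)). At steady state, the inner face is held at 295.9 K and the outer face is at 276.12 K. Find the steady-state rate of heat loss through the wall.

Resistance network (inner→outer):
  R_common brick = L/(kA) = 0.0717/(0.605·65.5) = 0.001809 K/W
  R_expanded polystyrene = L/(kA) = 0.192/(0.0286·65.5) = 0.1025 K/W
ΣR = 0.001809 + 0.1025 = 0.1043 K/W
Q = ΔT/ΣR = (295.9 K − 276.12 K)/0.1043 = 190 W

Q = 190 W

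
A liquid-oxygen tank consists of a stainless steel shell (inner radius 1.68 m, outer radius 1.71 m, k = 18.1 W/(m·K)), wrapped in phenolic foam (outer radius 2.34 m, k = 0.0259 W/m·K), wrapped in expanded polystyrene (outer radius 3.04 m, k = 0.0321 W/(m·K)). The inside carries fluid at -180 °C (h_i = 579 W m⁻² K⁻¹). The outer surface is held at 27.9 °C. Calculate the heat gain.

Q = 286 W

Series thermal resistances, inner to outer:
  R_conv,in = 1/(4πr²h) = 1/(4π·1.68²·579) = 4.870×10^-5 K/W
  R_stainless steel = (1/1.68 − 1/1.71)/(4πk) = 0.01044/(4π·18.1) = 4.591×10^-5 K/W
  R_phenolic foam = (1/1.71 − 1/2.34)/(4πk) = 0.1574/(4π·0.0259) = 0.4837 K/W
  R_expanded polystyrene = (1/2.34 − 1/3.04)/(4πk) = 0.09840/(4π·0.0321) = 0.2439 K/W
ΣR = 4.870×10^-5 + 4.591×10^-5 + 0.4837 + 0.2439 = 0.7277 K/W
Q = ΔT/ΣR = (-180 °C − 27.9 °C)/0.7277 = -286 W
(Negative Q ⇒ heat flows inward; heat gain = 286 W.)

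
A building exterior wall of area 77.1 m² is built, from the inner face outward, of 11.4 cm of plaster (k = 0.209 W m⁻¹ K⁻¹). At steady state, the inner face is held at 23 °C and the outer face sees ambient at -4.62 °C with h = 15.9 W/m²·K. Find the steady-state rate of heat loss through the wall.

Q = 3.50 kW

Treat each layer as a resistance in series:
  R_plaster = L/(kA) = 0.114/(0.209·77.1) = 0.007075 K/W
  R_conv,out = 1/(hA) = 1/(15.9·77.1) = 8.157×10^-4 K/W
ΣR = 0.007075 + 8.157×10^-4 = 0.007891 K/W
Q = ΔT/ΣR = (23 °C − -4.62 °C)/0.007891 = 3500 W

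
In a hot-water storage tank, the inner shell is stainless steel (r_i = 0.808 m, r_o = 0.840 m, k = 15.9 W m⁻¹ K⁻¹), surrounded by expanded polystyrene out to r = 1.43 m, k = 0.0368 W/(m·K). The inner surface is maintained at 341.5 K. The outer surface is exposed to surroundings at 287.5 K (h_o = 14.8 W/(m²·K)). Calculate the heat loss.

Treat each layer as a resistance in series:
  R_stainless steel = (1/0.808 − 1/0.840)/(4πk) = 0.04715/(4π·15.9) = 2.360×10^-4 K/W
  R_expanded polystyrene = (1/0.840 − 1/1.43)/(4πk) = 0.4912/(4π·0.0368) = 1.062 K/W
  R_conv,out = 1/(4πr²h) = 1/(4π·1.43²·14.8) = 0.002629 K/W
ΣR = 2.360×10^-4 + 1.062 + 0.002629 = 1.065 K/W
Q = ΔT/ΣR = (341.5 K − 287.5 K)/1.065 = 50.7 W

Q = 50.7 W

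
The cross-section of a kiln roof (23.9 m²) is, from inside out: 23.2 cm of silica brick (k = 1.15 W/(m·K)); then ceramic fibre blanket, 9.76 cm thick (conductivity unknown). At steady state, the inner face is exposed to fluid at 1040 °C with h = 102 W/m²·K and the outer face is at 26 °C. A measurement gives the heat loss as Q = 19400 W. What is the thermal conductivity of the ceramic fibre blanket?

k = 0.0941 W/m·K

ΣR = ΔT/Q = |1040 − 26|/19400 = 0.05227 K/W
Known resistances:
  R_conv,in = 1/(hA) = 1/(102·23.9) = 4.102×10^-4 K/W
  R_silica brick = L/(kA) = 0.232/(1.15·23.9) = 0.008441 K/W
R_ceramic fibre blanket = ΣR − ΣR_known = 0.05227 − 0.008851 = 0.04342 K/W
L/(kA) = 0.04342 ⇒ k = 0.0976/(0.04342·23.9) = 0.0941 W/m·K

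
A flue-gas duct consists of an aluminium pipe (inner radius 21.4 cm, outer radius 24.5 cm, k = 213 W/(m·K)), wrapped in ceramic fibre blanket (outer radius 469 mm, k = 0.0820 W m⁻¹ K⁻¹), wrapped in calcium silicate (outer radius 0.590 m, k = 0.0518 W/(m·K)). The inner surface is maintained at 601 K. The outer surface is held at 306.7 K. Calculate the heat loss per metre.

Treat each layer as a resistance in series:
  R'_aluminium = ln(0.245/0.214)/(2πk) = 0.1353/(2π·213) = 1.011×10^-4 m·K/W
  R'_ceramic fibre blanket = ln(0.469/0.245)/(2πk) = 0.6493/(2π·0.0820) = 1.260 m·K/W
  R'_calcium silicate = ln(0.590/0.469)/(2πk) = 0.2295/(2π·0.0518) = 0.7052 m·K/W
ΣR = 1.011×10^-4 + 1.260 + 0.7052 = 1.965 m·K/W
Q' = ΔT/ΣR = (601 K − 306.7 K)/1.965 = 150 W/m

Q' = 150 W/m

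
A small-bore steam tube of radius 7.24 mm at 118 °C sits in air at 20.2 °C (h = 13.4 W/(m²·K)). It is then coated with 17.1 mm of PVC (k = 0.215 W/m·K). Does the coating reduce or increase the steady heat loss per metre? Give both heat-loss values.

increases: 59.6 → 70.6 W/m

Critical radius for a cylinder: r_cr = k/h = 0.0160 m = 1.60 cm.
Outer radius after coating: r₂ = 0.00724 + 0.0171 = 0.02434 m.
r₁ < r_cr < r₂: heat loss rises to a maximum at r_cr then falls. Whether the coating helps depends on whether Q(r₂) has dropped back below Q(r₁).
Bare: R = 1/(2πr₁h) = 1.641 m·K/W; Q = 97.8/1.641 = 59.6 W/m.
Coated: R = R_cond + R_conv = 1.386 m·K/W; Q = 97.8/1.386 = 70.6 W/m.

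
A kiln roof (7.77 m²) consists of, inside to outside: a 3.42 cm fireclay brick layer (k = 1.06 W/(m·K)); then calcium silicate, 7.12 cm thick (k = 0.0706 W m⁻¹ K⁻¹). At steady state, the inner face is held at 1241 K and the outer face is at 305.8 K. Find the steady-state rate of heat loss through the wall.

Resistance network (inner→outer):
  R_fireclay brick = L/(kA) = 0.0342/(1.06·7.77) = 0.004152 K/W
  R_calcium silicate = L/(kA) = 0.0712/(0.0706·7.77) = 0.1298 K/W
ΣR = 0.004152 + 0.1298 = 0.1340 K/W
Q = ΔT/ΣR = (1241 K − 305.8 K)/0.1340 = 6980 W

Q = 6980 W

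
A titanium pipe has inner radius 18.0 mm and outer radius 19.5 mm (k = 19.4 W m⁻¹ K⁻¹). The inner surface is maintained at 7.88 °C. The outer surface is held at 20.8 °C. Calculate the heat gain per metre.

Q' = 2πk·ΔT/ln(r₂/r₁) = 2π × 19.4 × 12.92 / ln(0.0195/0.0180) = 19700 W/m

Q' = 19700 W/m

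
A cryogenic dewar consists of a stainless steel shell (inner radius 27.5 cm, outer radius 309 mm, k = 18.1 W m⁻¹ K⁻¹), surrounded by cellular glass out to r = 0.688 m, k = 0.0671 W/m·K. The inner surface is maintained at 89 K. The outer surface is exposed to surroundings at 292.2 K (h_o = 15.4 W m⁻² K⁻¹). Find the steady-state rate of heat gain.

Resistance network (inner→outer):
  R_stainless steel = (1/0.275 − 1/0.309)/(4πk) = 0.4001/(4π·18.1) = 0.001759 K/W
  R_cellular glass = (1/0.309 − 1/0.688)/(4πk) = 1.783/(4π·0.0671) = 2.114 K/W
  R_conv,out = 1/(4πr²h) = 1/(4π·0.688²·15.4) = 0.01092 K/W
ΣR = 0.001759 + 2.114 + 0.01092 = 2.127 K/W
Q = ΔT/ΣR = (89 K − 292.2 K)/2.127 = -95.5 W
(Negative Q ⇒ heat flows inward; heat gain = 95.5 W.)

Q = 95.5 W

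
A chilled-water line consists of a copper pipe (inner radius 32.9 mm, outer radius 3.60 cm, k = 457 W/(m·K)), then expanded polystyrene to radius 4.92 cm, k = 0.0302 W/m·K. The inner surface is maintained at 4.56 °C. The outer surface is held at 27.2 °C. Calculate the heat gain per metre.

Q' = 13.8 W/m

Series thermal resistances, inner to outer:
  R'_copper = ln(0.0360/0.0329)/(2πk) = 0.09005/(2π·457) = 3.136×10^-5 m·K/W
  R'_expanded polystyrene = ln(0.0492/0.0360)/(2πk) = 0.3124/(2π·0.0302) = 1.646 m·K/W
ΣR = 3.136×10^-5 + 1.646 = 1.646 m·K/W
Q' = ΔT/ΣR = (4.56 °C − 27.2 °C)/1.646 = -13.8 W/m
(Negative Q' ⇒ heat flows inward; heat gain = 13.8 W/m.)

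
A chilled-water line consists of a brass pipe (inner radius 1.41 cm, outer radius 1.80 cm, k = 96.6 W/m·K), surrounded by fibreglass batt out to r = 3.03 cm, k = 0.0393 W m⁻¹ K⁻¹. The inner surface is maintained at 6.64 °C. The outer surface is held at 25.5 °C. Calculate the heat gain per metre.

Resistance network (inner→outer):
  R'_brass = ln(0.0180/0.0141)/(2πk) = 0.2442/(2π·96.6) = 4.023×10^-4 m·K/W
  R'_fibreglass batt = ln(0.0303/0.0180)/(2πk) = 0.5208/(2π·0.0393) = 2.109 m·K/W
ΣR = 4.023×10^-4 + 2.109 = 2.109 m·K/W
Q' = ΔT/ΣR = (6.64 °C − 25.5 °C)/2.109 = -8.94 W/m
(Negative Q' ⇒ heat flows inward; heat gain = 8.94 W/m.)

Q' = 8.94 W/m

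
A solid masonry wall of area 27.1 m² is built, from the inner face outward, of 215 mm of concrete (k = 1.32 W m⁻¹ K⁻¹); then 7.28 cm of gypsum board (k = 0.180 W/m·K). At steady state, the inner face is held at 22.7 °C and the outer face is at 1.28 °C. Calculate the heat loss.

Q = 1020 W

Resistance network (inner→outer):
  R_concrete = L/(kA) = 0.215/(1.32·27.1) = 0.006010 K/W
  R_gypsum board = L/(kA) = 0.0728/(0.180·27.1) = 0.01492 K/W
ΣR = 0.006010 + 0.01492 = 0.02093 K/W
Q = ΔT/ΣR = (22.7 °C − 1.28 °C)/0.02093 = 1020 W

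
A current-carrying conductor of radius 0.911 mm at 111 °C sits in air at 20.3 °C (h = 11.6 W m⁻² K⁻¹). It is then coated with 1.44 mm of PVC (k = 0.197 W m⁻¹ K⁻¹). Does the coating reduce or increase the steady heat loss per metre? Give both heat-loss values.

Critical radius for a cylinder: r_cr = k/h = 0.0170 m = 1.70 cm.
Outer radius after coating: r₂ = 9.11×10^-4 + 0.00144 = 0.002351 m.
Since r₁ < r_cr and r₂ ≤ r_cr, the coating moves toward the maximum at r_cr — heat loss rises.
Bare: R = 1/(2πr₁h) = 15.06 m·K/W; Q = 90.7/15.06 = 6.02 W/m.
Coated: R = R_cond + R_conv = 6.602 m·K/W; Q = 90.7/6.602 = 13.7 W/m.

increases: 6.02 → 13.7 W/m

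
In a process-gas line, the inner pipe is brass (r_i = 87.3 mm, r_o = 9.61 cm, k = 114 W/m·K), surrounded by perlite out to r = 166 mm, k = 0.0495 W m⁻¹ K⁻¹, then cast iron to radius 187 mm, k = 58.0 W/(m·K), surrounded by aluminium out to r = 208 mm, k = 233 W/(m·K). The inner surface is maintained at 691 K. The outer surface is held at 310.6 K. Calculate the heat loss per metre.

Q' = 216 W/m

Resistance network (inner→outer):
  R'_brass = ln(0.0961/0.0873)/(2πk) = 0.09604/(2π·114) = 1.341×10^-4 m·K/W
  R'_perlite = ln(0.166/0.0961)/(2πk) = 0.5466/(2π·0.0495) = 1.757 m·K/W
  R'_cast iron = ln(0.187/0.166)/(2πk) = 0.1191/(2π·58.0) = 3.269×10^-4 m·K/W
  R'_aluminium = ln(0.208/0.187)/(2πk) = 0.1064/(2π·233) = 7.270×10^-5 m·K/W
ΣR = 1.341×10^-4 + 1.757 + 3.269×10^-4 + 7.270×10^-5 = 1.758 m·K/W
Q' = ΔT/ΣR = (691 K − 310.6 K)/1.758 = 216 W/m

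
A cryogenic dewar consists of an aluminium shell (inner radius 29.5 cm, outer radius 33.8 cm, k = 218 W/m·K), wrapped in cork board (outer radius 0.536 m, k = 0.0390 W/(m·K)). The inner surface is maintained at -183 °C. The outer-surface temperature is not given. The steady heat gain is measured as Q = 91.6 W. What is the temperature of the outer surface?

Sum the resistances:
  R_aluminium = (1/0.295 − 1/0.338)/(4πk) = 0.4313/(4π·218) = 1.574×10^-4 K/W
  R_cork board = (1/0.338 − 1/0.536)/(4πk) = 1.093/(4π·0.0390) = 2.230 K/W
ΣR = 2.230 K/W
ΔT = Q·ΣR = 91.6 × 2.230 = 204.3 K
Heat flows inward, so T_out = T_in + ΔT = -183 + 204.3 = 21.3 °C

T_out = 21.3 °C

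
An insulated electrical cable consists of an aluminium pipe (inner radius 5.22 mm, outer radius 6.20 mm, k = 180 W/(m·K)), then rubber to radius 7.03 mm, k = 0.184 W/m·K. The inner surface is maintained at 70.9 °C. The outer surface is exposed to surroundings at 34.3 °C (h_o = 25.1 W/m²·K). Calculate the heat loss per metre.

Resistance network (inner→outer):
  R'_aluminium = ln(0.00620/0.00522)/(2πk) = 0.1721/(2π·180) = 1.521×10^-4 m·K/W
  R'_rubber = ln(0.00703/0.00620)/(2πk) = 0.1256/(2π·0.184) = 0.1087 m·K/W
  R'_conv,out = 1/(2πr h) = 1/(2π·0.00703·25.1) = 0.9020 m·K/W
ΣR = 1.521×10^-4 + 0.1087 + 0.9020 = 1.011 m·K/W
Q' = ΔT/ΣR = (70.9 °C − 34.3 °C)/1.011 = 36.2 W/m

Q' = 36.2 W/m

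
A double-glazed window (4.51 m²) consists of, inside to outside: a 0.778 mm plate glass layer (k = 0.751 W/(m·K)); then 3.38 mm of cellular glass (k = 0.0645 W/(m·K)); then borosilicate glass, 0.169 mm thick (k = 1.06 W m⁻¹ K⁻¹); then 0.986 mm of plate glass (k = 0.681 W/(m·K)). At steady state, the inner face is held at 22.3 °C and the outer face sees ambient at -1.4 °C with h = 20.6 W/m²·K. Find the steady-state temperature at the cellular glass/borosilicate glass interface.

Treat each layer as a resistance in series:
  R_plate glass = L/(kA) = 7.78×10^-4/(0.751·4.51) = 2.297×10^-4 K/W
  R_cellular glass = L/(kA) = 0.00338/(0.0645·4.51) = 0.01162 K/W
  R_borosilicate glass = L/(kA) = 1.69×10^-4/(1.06·4.51) = 3.535×10^-5 K/W
  R_plate glass = L/(kA) = 9.86×10^-4/(0.681·4.51) = 3.210×10^-4 K/W
  R_conv,out = 1/(hA) = 1/(20.6·4.51) = 0.01076 K/W
ΣR = 2.297×10^-4 + 0.01162 + 3.535×10^-5 + 3.210×10^-4 + 0.01076 = 0.02297 K/W
Q = ΔT/ΣR = (22.3 °C − -1.4 °C)/0.02297 = 1032 W
From the inner boundary to the cellular glass/borosilicate glass interface, ΣR_partial = 0.01185 K/W.
T_interface = T_in − Q·ΣR_partial = 22.3 °C − (1032)(0.01185) = 10.1 °C

T = 10.1 °C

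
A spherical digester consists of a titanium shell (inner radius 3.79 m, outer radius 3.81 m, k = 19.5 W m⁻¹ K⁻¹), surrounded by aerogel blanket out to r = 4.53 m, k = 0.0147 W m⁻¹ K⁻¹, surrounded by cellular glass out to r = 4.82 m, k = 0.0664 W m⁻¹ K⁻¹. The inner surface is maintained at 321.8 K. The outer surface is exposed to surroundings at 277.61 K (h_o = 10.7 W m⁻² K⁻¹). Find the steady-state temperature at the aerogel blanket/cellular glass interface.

T = 280.57 K

Resistance network (inner→outer):
  R_titanium = (1/3.79 − 1/3.81)/(4πk) = 0.001385/(4π·19.5) = 5.652×10^-6 K/W
  R_aerogel blanket = (1/3.81 − 1/4.53)/(4πk) = 0.04172/(4π·0.0147) = 0.2258 K/W
  R_cellular glass = (1/4.53 − 1/4.82)/(4πk) = 0.01328/(4π·0.0664) = 0.01592 K/W
  R_conv,out = 1/(4πr²h) = 1/(4π·4.82²·10.7) = 3.201×10^-4 K/W
ΣR = 5.652×10^-6 + 0.2258 + 0.01592 + 3.201×10^-4 = 0.2420 K/W
Q = ΔT/ΣR = (321.8 K − 277.61 K)/0.2420 = 182.6 W
From the inner boundary to the aerogel blanket/cellular glass interface, ΣR_partial = 0.2258 K/W.
T_interface = T_in − Q·ΣR_partial = 321.8 K − (182.6)(0.2258) = 280.57 K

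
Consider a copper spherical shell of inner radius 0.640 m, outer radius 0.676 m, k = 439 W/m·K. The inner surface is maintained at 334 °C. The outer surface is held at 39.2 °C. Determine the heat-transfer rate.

Q = 4πk·ΔT/(1/r₁ − 1/r₂) = 4π × 439 × 294.8 / (1/0.640 − 1/0.676) = 1.95×10^7 W

Q = 19500 kW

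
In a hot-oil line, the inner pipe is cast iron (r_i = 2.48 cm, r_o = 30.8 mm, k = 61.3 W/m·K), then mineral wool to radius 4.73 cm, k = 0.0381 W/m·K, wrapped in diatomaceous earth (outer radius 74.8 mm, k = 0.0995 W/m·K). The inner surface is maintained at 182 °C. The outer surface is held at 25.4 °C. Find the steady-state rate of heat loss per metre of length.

Q' = 62.0 W/m

Treat each layer as a resistance in series:
  R'_cast iron = ln(0.0308/0.0248)/(2πk) = 0.2167/(2π·61.3) = 5.625×10^-4 m·K/W
  R'_mineral wool = ln(0.0473/0.0308)/(2πk) = 0.4290/(2π·0.0381) = 1.792 m·K/W
  R'_diatomaceous earth = ln(0.0748/0.0473)/(2πk) = 0.4583/(2π·0.0995) = 0.7331 m·K/W
ΣR = 5.625×10^-4 + 1.792 + 0.7331 = 2.526 m·K/W
Q' = ΔT/ΣR = (182 °C − 25.4 °C)/2.526 = 62.0 W/m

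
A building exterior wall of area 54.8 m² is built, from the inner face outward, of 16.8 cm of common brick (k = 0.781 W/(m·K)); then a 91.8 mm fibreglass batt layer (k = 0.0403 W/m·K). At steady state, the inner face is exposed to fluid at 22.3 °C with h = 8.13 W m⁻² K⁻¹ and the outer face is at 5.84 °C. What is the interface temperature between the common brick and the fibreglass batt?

Treat each layer as a resistance in series:
  R_conv,in = 1/(hA) = 1/(8.13·54.8) = 0.002245 K/W
  R_common brick = L/(kA) = 0.168/(0.781·54.8) = 0.003925 K/W
  R_fibreglass batt = L/(kA) = 0.0918/(0.0403·54.8) = 0.04157 K/W
ΣR = 0.002245 + 0.003925 + 0.04157 = 0.04774 K/W
Q = ΔT/ΣR = (22.3 °C − 5.84 °C)/0.04774 = 344.8 W
From the inner boundary to the common brick/fibreglass batt interface, ΣR_partial = 0.006170 K/W.
T_interface = T_in − Q·ΣR_partial = 22.3 °C − (344.8)(0.006170) = 20.2 °C

T = 20.2 °C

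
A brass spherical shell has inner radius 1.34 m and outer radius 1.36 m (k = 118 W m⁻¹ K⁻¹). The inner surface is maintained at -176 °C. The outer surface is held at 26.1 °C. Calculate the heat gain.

Q = 2.73×10^7 W

Q = 4πk·ΔT/(1/r₁ − 1/r₂) = 4π × 118 × 202.1 / (1/1.34 − 1/1.36) = 2.73×10^7 W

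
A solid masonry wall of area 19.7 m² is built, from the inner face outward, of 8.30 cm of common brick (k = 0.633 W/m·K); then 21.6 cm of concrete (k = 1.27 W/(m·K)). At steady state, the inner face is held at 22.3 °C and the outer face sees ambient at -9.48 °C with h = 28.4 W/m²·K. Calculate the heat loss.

Q = 1860 W

Resistance network (inner→outer):
  R_common brick = L/(kA) = 0.0830/(0.633·19.7) = 0.006656 K/W
  R_concrete = L/(kA) = 0.216/(1.27·19.7) = 0.008633 K/W
  R_conv,out = 1/(hA) = 1/(28.4·19.7) = 0.001787 K/W
ΣR = 0.006656 + 0.008633 + 0.001787 = 0.01708 K/W
Q = ΔT/ΣR = (22.3 °C − -9.48 °C)/0.01708 = 1860 W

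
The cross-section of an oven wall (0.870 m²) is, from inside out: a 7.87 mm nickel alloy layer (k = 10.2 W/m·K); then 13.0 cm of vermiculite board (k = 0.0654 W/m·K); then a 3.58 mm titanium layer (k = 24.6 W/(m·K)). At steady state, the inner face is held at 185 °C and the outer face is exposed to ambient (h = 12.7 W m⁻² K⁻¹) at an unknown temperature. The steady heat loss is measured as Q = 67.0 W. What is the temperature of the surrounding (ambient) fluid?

T_out = 25.8 °C

Series resistances:
  R_nickel alloy = L/(kA) = 0.00787/(10.2·0.870) = 8.869×10^-4 K/W
  R_vermiculite board = L/(kA) = 0.130/(0.0654·0.870) = 2.285 K/W
  R_titanium = L/(kA) = 0.00358/(24.6·0.870) = 1.673×10^-4 K/W
  R_conv,out = 1/(hA) = 1/(12.7·0.870) = 0.09051 K/W
ΣR = 2.376 K/W
ΔT = Q·ΣR = 67.0 × 2.376 = 159.2 K
Heat flows outward, so T_out = T_in − ΔT = 185 − 159.2 = 25.8 °C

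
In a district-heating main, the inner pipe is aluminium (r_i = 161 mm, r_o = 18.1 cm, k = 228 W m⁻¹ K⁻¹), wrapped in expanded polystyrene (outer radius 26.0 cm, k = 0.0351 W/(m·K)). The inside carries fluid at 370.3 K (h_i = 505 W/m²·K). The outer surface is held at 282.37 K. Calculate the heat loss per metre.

Series thermal resistances, inner to outer:
  R'_conv,in = 1/(2πr h) = 1/(2π·0.161·505) = 0.001958 m·K/W
  R'_aluminium = ln(0.181/0.161)/(2πk) = 0.1171/(2π·228) = 8.174×10^-5 m·K/W
  R'_expanded polystyrene = ln(0.260/0.181)/(2πk) = 0.3622/(2π·0.0351) = 1.642 m·K/W
ΣR = 0.001958 + 8.174×10^-5 + 1.642 = 1.644 m·K/W
Q' = ΔT/ΣR = (370.3 K − 282.37 K)/1.644 = 53.5 W/m

Q' = 53.5 W/m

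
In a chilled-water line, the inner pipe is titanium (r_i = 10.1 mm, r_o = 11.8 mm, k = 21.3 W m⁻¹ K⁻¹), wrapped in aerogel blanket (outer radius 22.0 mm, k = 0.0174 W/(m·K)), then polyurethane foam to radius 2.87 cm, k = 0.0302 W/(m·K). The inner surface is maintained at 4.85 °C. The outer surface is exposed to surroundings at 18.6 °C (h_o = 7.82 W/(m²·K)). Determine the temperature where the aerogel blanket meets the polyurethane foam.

Treat each layer as a resistance in series:
  R'_titanium = ln(0.0118/0.0101)/(2πk) = 0.1556/(2π·21.3) = 0.001162 m·K/W
  R'_aerogel blanket = ln(0.0220/0.0118)/(2πk) = 0.6229/(2π·0.0174) = 5.698 m·K/W
  R'_polyurethane foam = ln(0.0287/0.0220)/(2πk) = 0.2659/(2π·0.0302) = 1.401 m·K/W
  R'_conv,out = 1/(2πr h) = 1/(2π·0.0287·7.82) = 0.7091 m·K/W
ΣR = 0.001162 + 5.698 + 1.401 + 0.7091 = 7.809 m·K/W
Q' = ΔT/ΣR = (4.85 °C − 18.6 °C)/7.809 = -1.761 W/m
From the inner boundary to the aerogel blanket/polyurethane foam interface, ΣR_partial = 5.699 m·K/W.
T_interface = T_in − Q'·ΣR_partial = 4.85 °C − (-1.761)(5.699) = 14.9 °C

T = 14.9 °C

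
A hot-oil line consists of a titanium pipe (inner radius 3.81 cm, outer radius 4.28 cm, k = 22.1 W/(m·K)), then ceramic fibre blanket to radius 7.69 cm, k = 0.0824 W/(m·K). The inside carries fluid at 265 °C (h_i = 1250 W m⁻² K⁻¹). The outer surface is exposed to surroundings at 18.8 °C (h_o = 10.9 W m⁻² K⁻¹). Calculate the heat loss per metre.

Series thermal resistances, inner to outer:
  R'_conv,in = 1/(2πr h) = 1/(2π·0.0381·1250) = 0.003342 m·K/W
  R'_titanium = ln(0.0428/0.0381)/(2πk) = 0.1163/(2π·22.1) = 8.377×10^-4 m·K/W
  R'_ceramic fibre blanket = ln(0.0769/0.0428)/(2πk) = 0.5860/(2π·0.0824) = 1.132 m·K/W
  R'_conv,out = 1/(2πr h) = 1/(2π·0.0769·10.9) = 0.1899 m·K/W
ΣR = 0.003342 + 8.377×10^-4 + 1.132 + 0.1899 = 1.326 m·K/W
Q' = ΔT/ΣR = (265 °C − 18.8 °C)/1.326 = 186 W/m

Q' = 186 W/m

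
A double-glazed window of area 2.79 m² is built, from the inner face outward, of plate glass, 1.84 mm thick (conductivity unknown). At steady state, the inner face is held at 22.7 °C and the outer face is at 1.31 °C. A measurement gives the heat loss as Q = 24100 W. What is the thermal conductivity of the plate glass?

ΣR = ΔT/Q = |22.7 − 1.31|/24100 = 8.876×10^-4 K/W
L/(kA) = 8.876×10^-4 ⇒ k = 0.00184/(8.876×10^-4·2.79) = 0.743 W/m·K

k = 0.743 W/m·K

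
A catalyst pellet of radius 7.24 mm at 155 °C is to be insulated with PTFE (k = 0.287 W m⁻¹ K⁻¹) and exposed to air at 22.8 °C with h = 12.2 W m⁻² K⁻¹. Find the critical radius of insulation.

r_cr = 4.70 cm

For a sphere, r_cr = 2k_ins/h = 2·0.287/12.2 = 0.0470 m = 4.70 cm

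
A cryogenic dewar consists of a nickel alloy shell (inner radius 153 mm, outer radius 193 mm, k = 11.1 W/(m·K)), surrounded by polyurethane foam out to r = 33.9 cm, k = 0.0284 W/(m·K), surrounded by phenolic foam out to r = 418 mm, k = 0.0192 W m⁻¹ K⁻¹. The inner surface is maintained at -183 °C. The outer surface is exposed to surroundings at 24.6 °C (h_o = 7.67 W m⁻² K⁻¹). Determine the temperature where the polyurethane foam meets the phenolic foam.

Series thermal resistances, inner to outer:
  R_nickel alloy = (1/0.153 − 1/0.193)/(4πk) = 1.355/(4π·11.1) = 0.009711 K/W
  R_polyurethane foam = (1/0.193 − 1/0.339)/(4πk) = 2.231/(4π·0.0284) = 6.253 K/W
  R_phenolic foam = (1/0.339 − 1/0.418)/(4πk) = 0.5575/(4π·0.0192) = 2.311 K/W
  R_conv,out = 1/(4πr²h) = 1/(4π·0.418²·7.67) = 0.05938 K/W
ΣR = 0.009711 + 6.253 + 2.311 + 0.05938 = 8.633 K/W
Q = ΔT/ΣR = (-183 °C − 24.6 °C)/8.633 = -24.05 W
From the inner boundary to the polyurethane foam/phenolic foam interface, ΣR_partial = 6.263 K/W.
T_interface = T_in − Q·ΣR_partial = -183 °C − (-24.05)(6.263) = -32.4 °C

T = -32.4 °C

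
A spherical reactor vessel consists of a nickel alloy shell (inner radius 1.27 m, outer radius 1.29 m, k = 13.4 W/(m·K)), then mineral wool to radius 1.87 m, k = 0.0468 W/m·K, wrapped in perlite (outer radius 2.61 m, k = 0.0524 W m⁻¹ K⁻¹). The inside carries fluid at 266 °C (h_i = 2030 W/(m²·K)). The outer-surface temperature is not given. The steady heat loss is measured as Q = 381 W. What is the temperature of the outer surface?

T_out = 22.5 °C

Sum the resistances:
  R_conv,in = 1/(4πr²h) = 1/(4π·1.27²·2030) = 2.430×10^-5 K/W
  R_nickel alloy = (1/1.27 − 1/1.29)/(4πk) = 0.01221/(4π·13.4) = 7.250×10^-5 K/W
  R_mineral wool = (1/1.29 − 1/1.87)/(4πk) = 0.2404/(4π·0.0468) = 0.4088 K/W
  R_perlite = (1/1.87 − 1/2.61)/(4πk) = 0.1516/(4π·0.0524) = 0.2303 K/W
ΣR = 0.6392 K/W
ΔT = Q·ΣR = 381 × 0.6392 = 243.5 K
Heat flows outward, so T_out = T_in − ΔT = 266 − 243.5 = 22.5 °C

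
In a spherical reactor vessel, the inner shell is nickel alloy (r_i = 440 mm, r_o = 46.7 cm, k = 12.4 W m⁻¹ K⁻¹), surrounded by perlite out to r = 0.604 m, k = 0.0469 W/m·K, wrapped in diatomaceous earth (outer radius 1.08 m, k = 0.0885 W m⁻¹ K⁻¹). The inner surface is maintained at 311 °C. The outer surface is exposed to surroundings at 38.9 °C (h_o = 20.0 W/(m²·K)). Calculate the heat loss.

Resistance network (inner→outer):
  R_nickel alloy = (1/0.440 − 1/0.467)/(4πk) = 0.1314/(4π·12.4) = 8.433×10^-4 K/W
  R_perlite = (1/0.467 − 1/0.604)/(4πk) = 0.4857/(4π·0.0469) = 0.8241 K/W
  R_diatomaceous earth = (1/0.604 − 1/1.08)/(4πk) = 0.7297/(4π·0.0885) = 0.6561 K/W
  R_conv,out = 1/(4πr²h) = 1/(4π·1.08²·20.0) = 0.003411 K/W
ΣR = 8.433×10^-4 + 0.8241 + 0.6561 + 0.003411 = 1.484 K/W
Q = ΔT/ΣR = (311 °C − 38.9 °C)/1.484 = 183 W

Q = 183 W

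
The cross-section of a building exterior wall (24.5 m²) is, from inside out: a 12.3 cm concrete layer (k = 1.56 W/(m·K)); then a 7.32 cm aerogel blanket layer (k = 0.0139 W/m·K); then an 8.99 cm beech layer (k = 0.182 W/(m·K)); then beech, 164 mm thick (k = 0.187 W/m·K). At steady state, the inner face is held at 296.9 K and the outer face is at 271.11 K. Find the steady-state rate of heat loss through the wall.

Series thermal resistances, inner to outer:
  R_concrete = L/(kA) = 0.123/(1.56·24.5) = 0.003218 K/W
  R_aerogel blanket = L/(kA) = 0.0732/(0.0139·24.5) = 0.2149 K/W
  R_beech = L/(kA) = 0.0899/(0.182·24.5) = 0.02016 K/W
  R_beech = L/(kA) = 0.164/(0.187·24.5) = 0.03580 K/W
ΣR = 0.003218 + 0.2149 + 0.02016 + 0.03580 = 0.2741 K/W
Q = ΔT/ΣR = (296.9 K − 271.11 K)/0.2741 = 94.1 W

Q = 94.1 W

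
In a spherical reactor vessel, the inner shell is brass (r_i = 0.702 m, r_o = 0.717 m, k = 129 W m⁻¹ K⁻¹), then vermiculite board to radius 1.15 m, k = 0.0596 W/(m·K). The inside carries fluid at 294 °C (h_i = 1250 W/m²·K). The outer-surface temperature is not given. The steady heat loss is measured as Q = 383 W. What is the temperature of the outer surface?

T_out = 25.4 °C

Series resistances:
  R_conv,in = 1/(4πr²h) = 1/(4π·0.702²·1250) = 1.292×10^-4 K/W
  R_brass = (1/0.702 − 1/0.717)/(4πk) = 0.02980/(4π·129) = 1.838×10^-5 K/W
  R_vermiculite board = (1/0.717 − 1/1.15)/(4πk) = 0.5251/(4π·0.0596) = 0.7012 K/W
ΣR = 0.7013 K/W
ΔT = Q·ΣR = 383 × 0.7013 = 268.6 K
Heat flows outward, so T_out = T_in − ΔT = 294 − 268.6 = 25.4 °C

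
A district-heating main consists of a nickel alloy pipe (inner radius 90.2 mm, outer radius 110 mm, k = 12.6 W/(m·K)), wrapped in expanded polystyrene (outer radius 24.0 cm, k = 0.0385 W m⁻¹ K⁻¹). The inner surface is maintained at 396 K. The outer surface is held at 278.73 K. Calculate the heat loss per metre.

Q' = 36.3 W/m

Resistance network (inner→outer):
  R'_nickel alloy = ln(0.110/0.0902)/(2πk) = 0.1985/(2π·12.6) = 0.002507 m·K/W
  R'_expanded polystyrene = ln(0.240/0.110)/(2πk) = 0.7802/(2π·0.0385) = 3.225 m·K/W
ΣR = 0.002507 + 3.225 = 3.228 m·K/W
Q' = ΔT/ΣR = (396 K − 278.73 K)/3.228 = 36.3 W/m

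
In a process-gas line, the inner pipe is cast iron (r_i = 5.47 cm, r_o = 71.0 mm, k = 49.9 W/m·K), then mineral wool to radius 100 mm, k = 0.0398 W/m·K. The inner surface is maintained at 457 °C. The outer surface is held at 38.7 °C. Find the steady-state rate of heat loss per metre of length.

Q' = 305 W/m

Treat each layer as a resistance in series:
  R'_cast iron = ln(0.0710/0.0547)/(2πk) = 0.2608/(2π·49.9) = 8.319×10^-4 m·K/W
  R'_mineral wool = ln(0.100/0.0710)/(2πk) = 0.3425/(2π·0.0398) = 1.370 m·K/W
ΣR = 8.319×10^-4 + 1.370 = 1.371 m·K/W
Q' = ΔT/ΣR = (457 °C − 38.7 °C)/1.371 = 305 W/m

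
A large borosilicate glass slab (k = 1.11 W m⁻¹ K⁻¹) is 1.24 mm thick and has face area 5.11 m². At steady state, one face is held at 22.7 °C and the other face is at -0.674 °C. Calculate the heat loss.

Q = kA·ΔT/L = 1.11 × 5.11 × |22.7 °C − -0.674 °C| / 0.00124 = 1.07×10^5 W

Q = 107 kW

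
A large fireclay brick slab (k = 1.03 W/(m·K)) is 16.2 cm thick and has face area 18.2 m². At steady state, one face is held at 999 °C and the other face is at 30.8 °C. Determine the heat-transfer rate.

Q = kA·ΔT/L = 1.03 × 18.2 × |999 °C − 30.8 °C| / 0.162 = 1.12×10^5 W

Q = 112 kW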